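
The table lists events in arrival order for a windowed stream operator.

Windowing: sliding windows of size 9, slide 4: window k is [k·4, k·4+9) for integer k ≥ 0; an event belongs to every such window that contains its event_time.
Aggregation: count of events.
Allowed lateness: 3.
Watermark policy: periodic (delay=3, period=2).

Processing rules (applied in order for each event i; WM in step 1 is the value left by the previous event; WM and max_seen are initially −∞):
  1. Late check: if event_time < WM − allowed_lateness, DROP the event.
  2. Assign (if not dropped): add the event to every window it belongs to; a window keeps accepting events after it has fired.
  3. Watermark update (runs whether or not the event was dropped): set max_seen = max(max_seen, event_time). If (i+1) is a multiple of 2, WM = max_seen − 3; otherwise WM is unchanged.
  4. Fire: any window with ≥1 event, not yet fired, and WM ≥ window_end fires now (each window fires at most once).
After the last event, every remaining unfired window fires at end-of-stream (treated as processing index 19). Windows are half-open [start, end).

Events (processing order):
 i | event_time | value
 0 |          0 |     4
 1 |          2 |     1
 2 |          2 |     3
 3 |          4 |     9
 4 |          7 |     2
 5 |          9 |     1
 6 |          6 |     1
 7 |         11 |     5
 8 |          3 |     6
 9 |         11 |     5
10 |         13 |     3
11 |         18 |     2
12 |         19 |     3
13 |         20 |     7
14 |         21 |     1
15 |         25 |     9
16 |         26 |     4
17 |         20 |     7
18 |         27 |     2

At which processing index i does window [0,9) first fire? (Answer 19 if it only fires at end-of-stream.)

i=0 t=0 v=4: → [0,9); WM=−∞
i=1 t=2 v=1: → [0,9); WM=-1
i=2 t=2 v=3: → [0,9); WM=-1
i=3 t=4 v=9: → [4,13),[0,9); WM=1
i=4 t=7 v=2: → [4,13),[0,9); WM=1
i=5 t=9 v=1: → [8,17),[4,13); WM=6
i=6 t=6 v=1: → [4,13),[0,9); WM=6
i=7 t=11 v=5: → [8,17),[4,13); WM=8
i=8 t=3 v=6: DROP (t<8-3); WM=8
i=9 t=11 v=5: → [8,17),[4,13); WM=8
i=10 t=13 v=3: → [12,21),[8,17); WM=8
i=11 t=18 v=2: → [16,25),[12,21); WM=15; [0,9) fires=6 [4,13) fires=6
i=12 t=19 v=3: → [16,25),[12,21); WM=15
i=13 t=20 v=7: → [20,29),[16,25),[12,21); WM=17; [8,17) fires=4
i=14 t=21 v=1: → [20,29),[16,25); WM=17
i=15 t=25 v=9: → [24,33),[20,29); WM=22; [12,21) fires=4
i=16 t=26 v=4: → [24,33),[20,29); WM=22
i=17 t=20 v=7: → [20,29),[16,25),[12,21); WM=23
i=18 t=27 v=2: → [24,33),[20,29); WM=23

11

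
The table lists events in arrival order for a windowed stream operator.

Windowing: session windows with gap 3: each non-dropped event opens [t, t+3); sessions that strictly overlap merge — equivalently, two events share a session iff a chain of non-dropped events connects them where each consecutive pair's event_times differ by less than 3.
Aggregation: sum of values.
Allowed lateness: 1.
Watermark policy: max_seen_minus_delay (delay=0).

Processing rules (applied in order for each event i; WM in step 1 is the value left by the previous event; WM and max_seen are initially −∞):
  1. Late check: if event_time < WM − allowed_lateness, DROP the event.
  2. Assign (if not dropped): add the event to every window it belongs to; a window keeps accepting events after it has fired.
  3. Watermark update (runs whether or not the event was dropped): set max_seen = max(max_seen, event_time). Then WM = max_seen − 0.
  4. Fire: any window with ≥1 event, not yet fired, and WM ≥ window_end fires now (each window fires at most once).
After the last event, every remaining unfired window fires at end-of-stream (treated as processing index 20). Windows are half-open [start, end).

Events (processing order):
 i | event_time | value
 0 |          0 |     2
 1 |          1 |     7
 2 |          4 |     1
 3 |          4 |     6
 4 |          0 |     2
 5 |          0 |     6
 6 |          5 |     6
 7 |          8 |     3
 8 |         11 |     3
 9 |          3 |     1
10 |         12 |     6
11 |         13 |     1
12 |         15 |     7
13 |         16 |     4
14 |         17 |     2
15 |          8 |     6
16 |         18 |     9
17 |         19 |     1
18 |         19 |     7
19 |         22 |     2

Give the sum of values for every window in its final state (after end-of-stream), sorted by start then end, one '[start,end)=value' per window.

i=0 t=0 v=2: → [0,3); WM=0
i=1 t=1 v=7: → [0,4); WM=1
i=2 t=4 v=1: → [4,7); WM=4
i=3 t=4 v=6: → [4,7); WM=4
i=4 t=0 v=2: DROP (t<4-1); WM=4
i=5 t=0 v=6: DROP (t<4-1); WM=4
i=6 t=5 v=6: → [4,8); WM=5
i=7 t=8 v=3: → [8,11); WM=8
i=8 t=11 v=3: → [11,14); WM=11
i=9 t=3 v=1: DROP (t<11-1); WM=11
i=10 t=12 v=6: → [11,15); WM=12
i=11 t=13 v=1: → [11,16); WM=13
i=12 t=15 v=7: → [11,18); WM=15
i=13 t=16 v=4: → [11,19); WM=16
i=14 t=17 v=2: → [11,20); WM=17
i=15 t=8 v=6: DROP (t<17-1); WM=17
i=16 t=18 v=9: → [11,21); WM=18
i=17 t=19 v=1: → [11,22); WM=19
i=18 t=19 v=7: → [11,22); WM=19
i=19 t=22 v=2: → [22,25); WM=22

[0,4)=9 [4,8)=13 [8,11)=3 [11,22)=40 [22,25)=2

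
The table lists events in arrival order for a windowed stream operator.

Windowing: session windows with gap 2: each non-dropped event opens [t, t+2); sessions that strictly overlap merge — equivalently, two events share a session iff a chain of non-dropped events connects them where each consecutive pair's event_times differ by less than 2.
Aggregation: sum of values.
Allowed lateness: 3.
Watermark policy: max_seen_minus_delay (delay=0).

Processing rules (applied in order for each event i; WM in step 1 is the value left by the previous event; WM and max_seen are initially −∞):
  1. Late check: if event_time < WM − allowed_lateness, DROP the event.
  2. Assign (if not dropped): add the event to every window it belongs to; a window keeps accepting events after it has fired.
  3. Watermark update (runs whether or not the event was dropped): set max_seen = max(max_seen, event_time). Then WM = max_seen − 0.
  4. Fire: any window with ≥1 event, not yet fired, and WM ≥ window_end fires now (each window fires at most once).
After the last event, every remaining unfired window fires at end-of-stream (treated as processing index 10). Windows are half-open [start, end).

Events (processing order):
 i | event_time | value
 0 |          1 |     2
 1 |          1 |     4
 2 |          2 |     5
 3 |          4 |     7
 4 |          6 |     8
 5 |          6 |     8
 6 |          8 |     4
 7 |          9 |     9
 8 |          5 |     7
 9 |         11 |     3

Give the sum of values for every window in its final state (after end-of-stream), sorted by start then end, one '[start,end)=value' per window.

i=0 t=1 v=2: → [1,3); WM=1
i=1 t=1 v=4: → [1,3); WM=1
i=2 t=2 v=5: → [1,4); WM=2
i=3 t=4 v=7: → [4,6); WM=4
i=4 t=6 v=8: → [6,8); WM=6
i=5 t=6 v=8: → [6,8); WM=6
i=6 t=8 v=4: → [8,10); WM=8
i=7 t=9 v=9: → [8,11); WM=9
i=8 t=5 v=7: DROP (t<9-3); WM=9
i=9 t=11 v=3: → [11,13); WM=11

[1,4)=11 [4,6)=7 [6,8)=16 [8,11)=13 [11,13)=3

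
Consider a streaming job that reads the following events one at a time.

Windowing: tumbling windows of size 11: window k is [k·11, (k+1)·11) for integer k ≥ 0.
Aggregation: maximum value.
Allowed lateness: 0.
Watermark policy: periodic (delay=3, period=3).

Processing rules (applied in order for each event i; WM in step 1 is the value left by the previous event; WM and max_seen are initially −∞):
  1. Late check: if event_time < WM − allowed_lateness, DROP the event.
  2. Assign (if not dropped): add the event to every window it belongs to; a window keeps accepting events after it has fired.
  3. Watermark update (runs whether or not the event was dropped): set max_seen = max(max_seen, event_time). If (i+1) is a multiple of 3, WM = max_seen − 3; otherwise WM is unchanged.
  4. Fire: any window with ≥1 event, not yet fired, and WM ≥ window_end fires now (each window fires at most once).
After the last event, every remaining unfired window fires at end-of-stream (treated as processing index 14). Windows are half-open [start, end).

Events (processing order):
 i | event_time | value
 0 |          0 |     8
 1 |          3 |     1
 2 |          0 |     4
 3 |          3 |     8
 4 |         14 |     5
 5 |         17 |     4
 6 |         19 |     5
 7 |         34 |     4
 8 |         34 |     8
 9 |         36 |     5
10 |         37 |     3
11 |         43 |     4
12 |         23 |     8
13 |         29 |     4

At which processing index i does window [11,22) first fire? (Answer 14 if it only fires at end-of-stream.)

8

i=0 t=0 v=8: → [0,11); WM=−∞
i=1 t=3 v=1: → [0,11); WM=−∞
i=2 t=0 v=4: → [0,11); WM=0
i=3 t=3 v=8: → [0,11); WM=0
i=4 t=14 v=5: → [11,22); WM=0
i=5 t=17 v=4: → [11,22); WM=14; [0,11) fires=8
i=6 t=19 v=5: → [11,22); WM=14
i=7 t=34 v=4: → [33,44); WM=14
i=8 t=34 v=8: → [33,44); WM=31; [11,22) fires=5
i=9 t=36 v=5: → [33,44); WM=31
i=10 t=37 v=3: → [33,44); WM=31
i=11 t=43 v=4: → [33,44); WM=40
i=12 t=23 v=8: DROP (t<40-0); WM=40
i=13 t=29 v=4: DROP (t<40-0); WM=40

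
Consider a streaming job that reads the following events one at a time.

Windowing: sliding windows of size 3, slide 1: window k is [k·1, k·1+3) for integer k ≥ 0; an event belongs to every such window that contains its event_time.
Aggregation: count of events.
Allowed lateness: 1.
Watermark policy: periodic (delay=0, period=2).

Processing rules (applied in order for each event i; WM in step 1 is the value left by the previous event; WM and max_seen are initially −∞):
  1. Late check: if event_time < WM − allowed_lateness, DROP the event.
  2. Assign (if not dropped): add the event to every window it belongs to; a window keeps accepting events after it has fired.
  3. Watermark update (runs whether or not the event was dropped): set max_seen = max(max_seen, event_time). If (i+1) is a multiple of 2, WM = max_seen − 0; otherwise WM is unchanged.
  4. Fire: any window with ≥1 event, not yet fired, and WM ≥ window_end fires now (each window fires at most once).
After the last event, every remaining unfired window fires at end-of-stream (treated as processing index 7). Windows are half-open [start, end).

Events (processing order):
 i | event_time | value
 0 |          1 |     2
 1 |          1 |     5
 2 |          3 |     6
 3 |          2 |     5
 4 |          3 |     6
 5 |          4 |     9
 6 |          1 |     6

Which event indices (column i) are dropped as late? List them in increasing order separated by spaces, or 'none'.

i=0 t=1 v=2: → [1,4),[0,3); WM=−∞
i=1 t=1 v=5: → [1,4),[0,3); WM=1
i=2 t=3 v=6: → [3,6),[2,5),[1,4); WM=1
i=3 t=2 v=5: → [2,5),[1,4),[0,3); WM=3; [0,3) fires=3
i=4 t=3 v=6: → [3,6),[2,5),[1,4); WM=3
i=5 t=4 v=9: → [4,7),[3,6),[2,5); WM=4; [1,4) fires=5
i=6 t=1 v=6: DROP (t<4-1); WM=4

6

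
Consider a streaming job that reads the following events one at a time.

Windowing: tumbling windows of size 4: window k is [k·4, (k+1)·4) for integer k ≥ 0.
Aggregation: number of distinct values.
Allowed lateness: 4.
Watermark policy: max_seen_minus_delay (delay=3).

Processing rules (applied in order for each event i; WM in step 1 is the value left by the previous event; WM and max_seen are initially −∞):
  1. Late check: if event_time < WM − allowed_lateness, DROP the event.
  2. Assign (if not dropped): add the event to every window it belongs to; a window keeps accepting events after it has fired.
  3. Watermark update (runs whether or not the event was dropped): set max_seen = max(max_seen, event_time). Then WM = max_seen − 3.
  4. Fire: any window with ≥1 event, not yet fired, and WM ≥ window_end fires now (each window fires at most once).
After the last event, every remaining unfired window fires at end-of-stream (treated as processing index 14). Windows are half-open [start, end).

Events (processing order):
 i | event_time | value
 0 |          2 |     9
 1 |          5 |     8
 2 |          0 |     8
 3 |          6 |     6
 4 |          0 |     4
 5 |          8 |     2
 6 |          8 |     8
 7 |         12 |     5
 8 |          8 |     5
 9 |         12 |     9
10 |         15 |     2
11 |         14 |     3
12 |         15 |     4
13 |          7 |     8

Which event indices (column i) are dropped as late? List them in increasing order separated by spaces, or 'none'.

i=0 t=2 v=9: → [0,4); WM=-1
i=1 t=5 v=8: → [4,8); WM=2
i=2 t=0 v=8: → [0,4); WM=2
i=3 t=6 v=6: → [4,8); WM=3
i=4 t=0 v=4: → [0,4); WM=3
i=5 t=8 v=2: → [8,12); WM=5; [0,4) fires=3
i=6 t=8 v=8: → [8,12); WM=5
i=7 t=12 v=5: → [12,16); WM=9; [4,8) fires=2
i=8 t=8 v=5: → [8,12); WM=9
i=9 t=12 v=9: → [12,16); WM=9
i=10 t=15 v=2: → [12,16); WM=12; [8,12) fires=3
i=11 t=14 v=3: → [12,16); WM=12
i=12 t=15 v=4: → [12,16); WM=12
i=13 t=7 v=8: DROP (t<12-4); WM=12

13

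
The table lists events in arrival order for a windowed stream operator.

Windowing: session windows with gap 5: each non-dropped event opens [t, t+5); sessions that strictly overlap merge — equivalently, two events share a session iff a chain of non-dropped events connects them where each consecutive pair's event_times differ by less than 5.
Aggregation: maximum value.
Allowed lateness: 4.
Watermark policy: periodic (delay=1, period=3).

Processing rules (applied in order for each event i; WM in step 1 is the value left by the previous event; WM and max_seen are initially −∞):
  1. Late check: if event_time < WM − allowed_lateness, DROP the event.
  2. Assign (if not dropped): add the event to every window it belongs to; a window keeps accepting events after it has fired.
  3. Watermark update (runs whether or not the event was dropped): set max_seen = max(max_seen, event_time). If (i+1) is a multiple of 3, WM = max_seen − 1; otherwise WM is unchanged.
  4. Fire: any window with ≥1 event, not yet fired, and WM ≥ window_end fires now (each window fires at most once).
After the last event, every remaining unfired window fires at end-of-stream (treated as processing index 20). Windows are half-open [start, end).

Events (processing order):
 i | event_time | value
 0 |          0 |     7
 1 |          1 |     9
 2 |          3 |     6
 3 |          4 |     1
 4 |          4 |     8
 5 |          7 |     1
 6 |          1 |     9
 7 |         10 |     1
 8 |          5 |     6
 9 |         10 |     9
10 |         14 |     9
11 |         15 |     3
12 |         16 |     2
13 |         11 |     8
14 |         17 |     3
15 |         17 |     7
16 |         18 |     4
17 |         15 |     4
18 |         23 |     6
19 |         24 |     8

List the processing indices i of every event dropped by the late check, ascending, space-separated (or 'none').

6

i=0 t=0 v=7: → [0,5); WM=−∞
i=1 t=1 v=9: → [0,6); WM=−∞
i=2 t=3 v=6: → [0,8); WM=2
i=3 t=4 v=1: → [0,9); WM=2
i=4 t=4 v=8: → [0,9); WM=2
i=5 t=7 v=1: → [0,12); WM=6
i=6 t=1 v=9: DROP (t<6-4); WM=6
i=7 t=10 v=1: → [0,15); WM=6
i=8 t=5 v=6: → [0,15); WM=9
i=9 t=10 v=9: → [0,15); WM=9
i=10 t=14 v=9: → [0,19); WM=9
i=11 t=15 v=3: → [0,20); WM=14
i=12 t=16 v=2: → [0,21); WM=14
i=13 t=11 v=8: → [0,21); WM=14
i=14 t=17 v=3: → [0,22); WM=16
i=15 t=17 v=7: → [0,22); WM=16
i=16 t=18 v=4: → [0,23); WM=16
i=17 t=15 v=4: → [0,23); WM=17
i=18 t=23 v=6: → [23,28); WM=17
i=19 t=24 v=8: → [23,29); WM=17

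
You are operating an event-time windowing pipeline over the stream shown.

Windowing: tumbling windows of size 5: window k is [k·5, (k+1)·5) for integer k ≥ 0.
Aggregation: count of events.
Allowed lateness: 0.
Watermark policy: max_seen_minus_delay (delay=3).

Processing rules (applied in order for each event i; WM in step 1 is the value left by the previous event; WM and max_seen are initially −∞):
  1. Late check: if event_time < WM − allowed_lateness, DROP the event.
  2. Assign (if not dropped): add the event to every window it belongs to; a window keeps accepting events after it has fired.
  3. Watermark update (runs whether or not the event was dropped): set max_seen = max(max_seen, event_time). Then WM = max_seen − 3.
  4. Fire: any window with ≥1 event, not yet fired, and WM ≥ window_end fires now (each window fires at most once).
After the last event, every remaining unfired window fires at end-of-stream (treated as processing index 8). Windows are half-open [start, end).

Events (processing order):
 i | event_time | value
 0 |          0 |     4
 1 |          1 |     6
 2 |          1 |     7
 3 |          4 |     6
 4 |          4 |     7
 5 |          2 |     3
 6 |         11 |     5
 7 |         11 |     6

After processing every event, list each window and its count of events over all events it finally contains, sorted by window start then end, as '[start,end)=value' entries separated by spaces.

[0,5)=6 [10,15)=2

i=0 t=0 v=4: → [0,5); WM=-3
i=1 t=1 v=6: → [0,5); WM=-2
i=2 t=1 v=7: → [0,5); WM=-2
i=3 t=4 v=6: → [0,5); WM=1
i=4 t=4 v=7: → [0,5); WM=1
i=5 t=2 v=3: → [0,5); WM=1
i=6 t=11 v=5: → [10,15); WM=8; [0,5) fires=6
i=7 t=11 v=6: → [10,15); WM=8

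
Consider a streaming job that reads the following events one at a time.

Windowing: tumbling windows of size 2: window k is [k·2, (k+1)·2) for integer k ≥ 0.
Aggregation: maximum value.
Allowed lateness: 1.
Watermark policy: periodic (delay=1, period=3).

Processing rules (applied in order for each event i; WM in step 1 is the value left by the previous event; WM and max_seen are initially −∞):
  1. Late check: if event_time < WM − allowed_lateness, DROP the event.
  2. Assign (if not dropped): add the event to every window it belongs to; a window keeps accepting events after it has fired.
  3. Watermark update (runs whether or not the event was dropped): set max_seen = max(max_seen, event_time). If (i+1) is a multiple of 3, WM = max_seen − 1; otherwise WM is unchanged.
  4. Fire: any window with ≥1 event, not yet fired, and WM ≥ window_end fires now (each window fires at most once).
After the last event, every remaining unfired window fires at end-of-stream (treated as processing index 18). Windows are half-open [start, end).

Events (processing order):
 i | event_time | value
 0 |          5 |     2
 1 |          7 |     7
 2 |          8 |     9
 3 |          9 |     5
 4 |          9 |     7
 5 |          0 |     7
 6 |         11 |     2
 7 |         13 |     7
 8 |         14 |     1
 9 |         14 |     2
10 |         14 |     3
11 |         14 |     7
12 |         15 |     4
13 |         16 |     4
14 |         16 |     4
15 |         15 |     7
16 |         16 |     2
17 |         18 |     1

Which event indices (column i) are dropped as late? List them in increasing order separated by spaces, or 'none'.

5

i=0 t=5 v=2: → [4,6); WM=−∞
i=1 t=7 v=7: → [6,8); WM=−∞
i=2 t=8 v=9: → [8,10); WM=7; [4,6) fires=2
i=3 t=9 v=5: → [8,10); WM=7
i=4 t=9 v=7: → [8,10); WM=7
i=5 t=0 v=7: DROP (t<7-1); WM=8; [6,8) fires=7
i=6 t=11 v=2: → [10,12); WM=8
i=7 t=13 v=7: → [12,14); WM=8
i=8 t=14 v=1: → [14,16); WM=13; [8,10) fires=9 [10,12) fires=2
i=9 t=14 v=2: → [14,16); WM=13
i=10 t=14 v=3: → [14,16); WM=13
i=11 t=14 v=7: → [14,16); WM=13
i=12 t=15 v=4: → [14,16); WM=13
i=13 t=16 v=4: → [16,18); WM=13
i=14 t=16 v=4: → [16,18); WM=15; [12,14) fires=7
i=15 t=15 v=7: → [14,16); WM=15
i=16 t=16 v=2: → [16,18); WM=15
i=17 t=18 v=1: → [18,20); WM=17; [14,16) fires=7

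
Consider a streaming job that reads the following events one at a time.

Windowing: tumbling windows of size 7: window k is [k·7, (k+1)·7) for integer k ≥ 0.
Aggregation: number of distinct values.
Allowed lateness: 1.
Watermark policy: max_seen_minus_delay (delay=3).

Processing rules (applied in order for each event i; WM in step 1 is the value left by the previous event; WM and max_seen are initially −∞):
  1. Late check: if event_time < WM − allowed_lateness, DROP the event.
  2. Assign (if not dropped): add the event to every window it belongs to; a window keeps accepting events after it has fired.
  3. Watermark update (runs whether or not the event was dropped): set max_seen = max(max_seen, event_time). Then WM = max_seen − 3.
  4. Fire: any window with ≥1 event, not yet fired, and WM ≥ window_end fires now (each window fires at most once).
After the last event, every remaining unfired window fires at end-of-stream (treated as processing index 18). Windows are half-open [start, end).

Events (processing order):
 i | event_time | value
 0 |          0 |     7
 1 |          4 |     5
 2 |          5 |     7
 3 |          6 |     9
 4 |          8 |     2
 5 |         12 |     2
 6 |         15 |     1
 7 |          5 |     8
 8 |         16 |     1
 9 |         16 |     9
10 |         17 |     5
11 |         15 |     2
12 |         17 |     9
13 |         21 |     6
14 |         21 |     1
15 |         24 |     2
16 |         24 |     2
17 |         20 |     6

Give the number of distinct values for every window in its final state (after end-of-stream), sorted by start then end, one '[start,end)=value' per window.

i=0 t=0 v=7: → [0,7); WM=-3
i=1 t=4 v=5: → [0,7); WM=1
i=2 t=5 v=7: → [0,7); WM=2
i=3 t=6 v=9: → [0,7); WM=3
i=4 t=8 v=2: → [7,14); WM=5
i=5 t=12 v=2: → [7,14); WM=9; [0,7) fires=3
i=6 t=15 v=1: → [14,21); WM=12
i=7 t=5 v=8: DROP (t<12-1); WM=12
i=8 t=16 v=1: → [14,21); WM=13
i=9 t=16 v=9: → [14,21); WM=13
i=10 t=17 v=5: → [14,21); WM=14; [7,14) fires=1
i=11 t=15 v=2: → [14,21); WM=14
i=12 t=17 v=9: → [14,21); WM=14
i=13 t=21 v=6: → [21,28); WM=18
i=14 t=21 v=1: → [21,28); WM=18
i=15 t=24 v=2: → [21,28); WM=21; [14,21) fires=4
i=16 t=24 v=2: → [21,28); WM=21
i=17 t=20 v=6: → [14,21); WM=21

[0,7)=3 [7,14)=1 [14,21)=5 [21,28)=3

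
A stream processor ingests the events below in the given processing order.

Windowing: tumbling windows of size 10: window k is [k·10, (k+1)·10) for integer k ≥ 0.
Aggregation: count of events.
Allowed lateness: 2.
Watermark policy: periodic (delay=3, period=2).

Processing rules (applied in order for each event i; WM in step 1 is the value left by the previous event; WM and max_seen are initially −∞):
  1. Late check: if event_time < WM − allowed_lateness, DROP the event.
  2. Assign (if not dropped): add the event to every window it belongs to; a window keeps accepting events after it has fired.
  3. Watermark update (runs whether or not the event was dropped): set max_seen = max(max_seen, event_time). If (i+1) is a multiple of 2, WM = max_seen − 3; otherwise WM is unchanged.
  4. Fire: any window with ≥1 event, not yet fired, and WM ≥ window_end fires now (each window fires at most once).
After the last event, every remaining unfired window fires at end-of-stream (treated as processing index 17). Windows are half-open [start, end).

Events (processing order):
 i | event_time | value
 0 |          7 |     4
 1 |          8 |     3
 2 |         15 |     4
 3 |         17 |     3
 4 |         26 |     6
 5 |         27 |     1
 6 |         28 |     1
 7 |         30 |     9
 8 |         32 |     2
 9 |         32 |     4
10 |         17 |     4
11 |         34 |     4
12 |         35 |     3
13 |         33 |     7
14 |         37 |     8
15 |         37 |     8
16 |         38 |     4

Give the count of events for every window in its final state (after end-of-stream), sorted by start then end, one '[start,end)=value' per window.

[0,10)=2 [10,20)=2 [20,30)=3 [30,40)=9

i=0 t=7 v=4: → [0,10); WM=−∞
i=1 t=8 v=3: → [0,10); WM=5
i=2 t=15 v=4: → [10,20); WM=5
i=3 t=17 v=3: → [10,20); WM=14; [0,10) fires=2
i=4 t=26 v=6: → [20,30); WM=14
i=5 t=27 v=1: → [20,30); WM=24; [10,20) fires=2
i=6 t=28 v=1: → [20,30); WM=24
i=7 t=30 v=9: → [30,40); WM=27
i=8 t=32 v=2: → [30,40); WM=27
i=9 t=32 v=4: → [30,40); WM=29
i=10 t=17 v=4: DROP (t<29-2); WM=29
i=11 t=34 v=4: → [30,40); WM=31; [20,30) fires=3
i=12 t=35 v=3: → [30,40); WM=31
i=13 t=33 v=7: → [30,40); WM=32
i=14 t=37 v=8: → [30,40); WM=32
i=15 t=37 v=8: → [30,40); WM=34
i=16 t=38 v=4: → [30,40); WM=34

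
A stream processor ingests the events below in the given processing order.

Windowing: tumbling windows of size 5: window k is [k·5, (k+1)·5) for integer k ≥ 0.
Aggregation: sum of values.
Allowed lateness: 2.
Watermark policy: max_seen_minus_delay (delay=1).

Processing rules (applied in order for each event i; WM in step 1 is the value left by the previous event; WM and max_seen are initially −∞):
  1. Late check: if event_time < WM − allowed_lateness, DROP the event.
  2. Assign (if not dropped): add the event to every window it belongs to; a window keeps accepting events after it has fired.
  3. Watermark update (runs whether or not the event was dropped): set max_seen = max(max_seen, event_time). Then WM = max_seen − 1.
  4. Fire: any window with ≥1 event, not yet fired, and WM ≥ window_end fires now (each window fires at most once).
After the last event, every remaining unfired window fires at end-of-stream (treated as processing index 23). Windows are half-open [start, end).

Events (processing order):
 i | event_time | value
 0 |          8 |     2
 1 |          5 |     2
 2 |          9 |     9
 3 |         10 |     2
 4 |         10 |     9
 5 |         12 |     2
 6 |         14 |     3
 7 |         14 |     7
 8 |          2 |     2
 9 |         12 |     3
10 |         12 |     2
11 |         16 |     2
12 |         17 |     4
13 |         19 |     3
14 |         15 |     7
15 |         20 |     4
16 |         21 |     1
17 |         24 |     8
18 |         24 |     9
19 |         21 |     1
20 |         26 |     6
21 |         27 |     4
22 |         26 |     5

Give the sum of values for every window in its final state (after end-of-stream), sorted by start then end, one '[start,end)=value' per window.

i=0 t=8 v=2: → [5,10); WM=7
i=1 t=5 v=2: → [5,10); WM=7
i=2 t=9 v=9: → [5,10); WM=8
i=3 t=10 v=2: → [10,15); WM=9
i=4 t=10 v=9: → [10,15); WM=9
i=5 t=12 v=2: → [10,15); WM=11; [5,10) fires=13
i=6 t=14 v=3: → [10,15); WM=13
i=7 t=14 v=7: → [10,15); WM=13
i=8 t=2 v=2: DROP (t<13-2); WM=13
i=9 t=12 v=3: → [10,15); WM=13
i=10 t=12 v=2: → [10,15); WM=13
i=11 t=16 v=2: → [15,20); WM=15; [10,15) fires=28
i=12 t=17 v=4: → [15,20); WM=16
i=13 t=19 v=3: → [15,20); WM=18
i=14 t=15 v=7: DROP (t<18-2); WM=18
i=15 t=20 v=4: → [20,25); WM=19
i=16 t=21 v=1: → [20,25); WM=20; [15,20) fires=9
i=17 t=24 v=8: → [20,25); WM=23
i=18 t=24 v=9: → [20,25); WM=23
i=19 t=21 v=1: → [20,25); WM=23
i=20 t=26 v=6: → [25,30); WM=25; [20,25) fires=23
i=21 t=27 v=4: → [25,30); WM=26
i=22 t=26 v=5: → [25,30); WM=26

[5,10)=13 [10,15)=28 [15,20)=9 [20,25)=23 [25,30)=15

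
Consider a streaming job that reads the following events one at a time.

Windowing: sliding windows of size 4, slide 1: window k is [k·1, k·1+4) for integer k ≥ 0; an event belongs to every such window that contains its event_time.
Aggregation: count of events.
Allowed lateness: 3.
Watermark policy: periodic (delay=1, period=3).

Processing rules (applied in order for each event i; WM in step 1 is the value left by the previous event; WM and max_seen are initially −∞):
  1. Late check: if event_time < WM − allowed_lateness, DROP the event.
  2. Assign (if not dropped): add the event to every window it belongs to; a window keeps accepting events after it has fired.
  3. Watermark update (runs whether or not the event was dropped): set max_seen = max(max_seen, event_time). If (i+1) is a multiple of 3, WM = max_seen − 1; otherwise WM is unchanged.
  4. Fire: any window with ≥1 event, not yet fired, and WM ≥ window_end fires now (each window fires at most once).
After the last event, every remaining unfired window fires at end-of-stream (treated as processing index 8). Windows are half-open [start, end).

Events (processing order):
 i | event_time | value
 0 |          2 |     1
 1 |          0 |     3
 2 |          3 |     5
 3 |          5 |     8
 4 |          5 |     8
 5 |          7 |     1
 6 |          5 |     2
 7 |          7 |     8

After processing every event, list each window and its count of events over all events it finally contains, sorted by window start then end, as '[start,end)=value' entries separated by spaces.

i=0 t=2 v=1: → [2,6),[1,5),[0,4); WM=−∞
i=1 t=0 v=3: → [0,4); WM=−∞
i=2 t=3 v=5: → [3,7),[2,6),[1,5),[0,4); WM=2
i=3 t=5 v=8: → [5,9),[4,8),[3,7),[2,6); WM=2
i=4 t=5 v=8: → [5,9),[4,8),[3,7),[2,6); WM=2
i=5 t=7 v=1: → [7,11),[6,10),[5,9),[4,8); WM=6; [0,4) fires=3 [1,5) fires=2 [2,6) fires=4
i=6 t=5 v=2: → [5,9),[4,8),[3,7),[2,6); WM=6
i=7 t=7 v=8: → [7,11),[6,10),[5,9),[4,8); WM=6

[0,4)=3 [1,5)=2 [2,6)=5 [3,7)=4 [4,8)=5 [5,9)=5 [6,10)=2 [7,11)=2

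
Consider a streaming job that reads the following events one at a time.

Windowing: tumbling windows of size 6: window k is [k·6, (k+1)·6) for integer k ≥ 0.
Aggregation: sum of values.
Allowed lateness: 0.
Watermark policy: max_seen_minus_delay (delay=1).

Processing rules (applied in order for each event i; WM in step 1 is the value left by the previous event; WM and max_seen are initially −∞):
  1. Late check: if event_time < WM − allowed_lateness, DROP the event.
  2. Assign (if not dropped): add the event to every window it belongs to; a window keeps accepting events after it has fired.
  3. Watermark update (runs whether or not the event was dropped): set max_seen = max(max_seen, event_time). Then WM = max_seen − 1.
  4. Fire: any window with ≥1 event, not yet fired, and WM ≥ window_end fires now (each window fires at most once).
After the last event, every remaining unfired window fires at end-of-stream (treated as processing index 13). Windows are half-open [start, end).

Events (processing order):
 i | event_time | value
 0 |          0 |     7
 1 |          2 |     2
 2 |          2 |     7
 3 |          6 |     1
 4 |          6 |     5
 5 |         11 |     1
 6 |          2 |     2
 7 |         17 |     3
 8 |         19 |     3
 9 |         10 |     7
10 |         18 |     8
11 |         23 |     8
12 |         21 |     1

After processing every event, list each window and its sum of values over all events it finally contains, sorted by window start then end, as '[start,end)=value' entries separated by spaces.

i=0 t=0 v=7: → [0,6); WM=-1
i=1 t=2 v=2: → [0,6); WM=1
i=2 t=2 v=7: → [0,6); WM=1
i=3 t=6 v=1: → [6,12); WM=5
i=4 t=6 v=5: → [6,12); WM=5
i=5 t=11 v=1: → [6,12); WM=10; [0,6) fires=16
i=6 t=2 v=2: DROP (t<10-0); WM=10
i=7 t=17 v=3: → [12,18); WM=16; [6,12) fires=7
i=8 t=19 v=3: → [18,24); WM=18; [12,18) fires=3
i=9 t=10 v=7: DROP (t<18-0); WM=18
i=10 t=18 v=8: → [18,24); WM=18
i=11 t=23 v=8: → [18,24); WM=22
i=12 t=21 v=1: DROP (t<22-0); WM=22

[0,6)=16 [6,12)=7 [12,18)=3 [18,24)=19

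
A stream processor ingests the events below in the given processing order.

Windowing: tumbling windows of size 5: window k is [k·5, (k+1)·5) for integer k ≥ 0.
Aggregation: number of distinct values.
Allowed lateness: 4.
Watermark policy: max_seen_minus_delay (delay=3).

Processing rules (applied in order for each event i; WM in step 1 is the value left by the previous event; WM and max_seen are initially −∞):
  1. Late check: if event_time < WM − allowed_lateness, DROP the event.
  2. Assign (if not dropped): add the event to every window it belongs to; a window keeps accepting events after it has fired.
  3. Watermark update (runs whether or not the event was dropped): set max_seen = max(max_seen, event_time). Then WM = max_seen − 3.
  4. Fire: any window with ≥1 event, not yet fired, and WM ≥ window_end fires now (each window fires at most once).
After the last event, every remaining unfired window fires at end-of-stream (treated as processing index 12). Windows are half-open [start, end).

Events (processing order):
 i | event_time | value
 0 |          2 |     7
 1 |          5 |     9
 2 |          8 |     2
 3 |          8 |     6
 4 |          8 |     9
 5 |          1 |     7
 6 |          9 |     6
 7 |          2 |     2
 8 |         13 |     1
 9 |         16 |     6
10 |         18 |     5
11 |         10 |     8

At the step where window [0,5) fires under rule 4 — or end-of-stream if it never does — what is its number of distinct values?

i=0 t=2 v=7: → [0,5); WM=-1
i=1 t=5 v=9: → [5,10); WM=2
i=2 t=8 v=2: → [5,10); WM=5; [0,5) fires=1
i=3 t=8 v=6: → [5,10); WM=5
i=4 t=8 v=9: → [5,10); WM=5
i=5 t=1 v=7: → [0,5); WM=5
i=6 t=9 v=6: → [5,10); WM=6
i=7 t=2 v=2: → [0,5); WM=6
i=8 t=13 v=1: → [10,15); WM=10; [5,10) fires=3
i=9 t=16 v=6: → [15,20); WM=13
i=10 t=18 v=5: → [15,20); WM=15; [10,15) fires=1
i=11 t=10 v=8: DROP (t<15-4); WM=15

1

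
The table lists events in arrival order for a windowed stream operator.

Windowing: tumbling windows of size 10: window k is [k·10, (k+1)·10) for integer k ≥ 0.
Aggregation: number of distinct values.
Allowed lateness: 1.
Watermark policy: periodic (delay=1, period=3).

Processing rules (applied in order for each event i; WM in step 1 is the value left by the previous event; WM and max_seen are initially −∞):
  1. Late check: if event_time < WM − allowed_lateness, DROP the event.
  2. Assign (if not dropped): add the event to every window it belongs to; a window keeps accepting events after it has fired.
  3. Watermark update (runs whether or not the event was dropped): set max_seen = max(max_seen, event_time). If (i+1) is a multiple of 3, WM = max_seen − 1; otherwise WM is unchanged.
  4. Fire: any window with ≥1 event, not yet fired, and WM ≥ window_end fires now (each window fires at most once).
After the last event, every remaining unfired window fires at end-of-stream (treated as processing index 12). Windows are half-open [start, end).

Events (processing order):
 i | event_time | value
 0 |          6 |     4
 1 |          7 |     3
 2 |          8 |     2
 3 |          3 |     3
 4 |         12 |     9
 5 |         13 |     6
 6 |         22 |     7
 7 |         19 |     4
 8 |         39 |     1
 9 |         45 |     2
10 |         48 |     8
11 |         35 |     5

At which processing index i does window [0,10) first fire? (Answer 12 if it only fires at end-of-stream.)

i=0 t=6 v=4: → [0,10); WM=−∞
i=1 t=7 v=3: → [0,10); WM=−∞
i=2 t=8 v=2: → [0,10); WM=7
i=3 t=3 v=3: DROP (t<7-1); WM=7
i=4 t=12 v=9: → [10,20); WM=7
i=5 t=13 v=6: → [10,20); WM=12; [0,10) fires=3
i=6 t=22 v=7: → [20,30); WM=12
i=7 t=19 v=4: → [10,20); WM=12
i=8 t=39 v=1: → [30,40); WM=38; [10,20) fires=3 [20,30) fires=1
i=9 t=45 v=2: → [40,50); WM=38
i=10 t=48 v=8: → [40,50); WM=38
i=11 t=35 v=5: DROP (t<38-1); WM=47; [30,40) fires=1

5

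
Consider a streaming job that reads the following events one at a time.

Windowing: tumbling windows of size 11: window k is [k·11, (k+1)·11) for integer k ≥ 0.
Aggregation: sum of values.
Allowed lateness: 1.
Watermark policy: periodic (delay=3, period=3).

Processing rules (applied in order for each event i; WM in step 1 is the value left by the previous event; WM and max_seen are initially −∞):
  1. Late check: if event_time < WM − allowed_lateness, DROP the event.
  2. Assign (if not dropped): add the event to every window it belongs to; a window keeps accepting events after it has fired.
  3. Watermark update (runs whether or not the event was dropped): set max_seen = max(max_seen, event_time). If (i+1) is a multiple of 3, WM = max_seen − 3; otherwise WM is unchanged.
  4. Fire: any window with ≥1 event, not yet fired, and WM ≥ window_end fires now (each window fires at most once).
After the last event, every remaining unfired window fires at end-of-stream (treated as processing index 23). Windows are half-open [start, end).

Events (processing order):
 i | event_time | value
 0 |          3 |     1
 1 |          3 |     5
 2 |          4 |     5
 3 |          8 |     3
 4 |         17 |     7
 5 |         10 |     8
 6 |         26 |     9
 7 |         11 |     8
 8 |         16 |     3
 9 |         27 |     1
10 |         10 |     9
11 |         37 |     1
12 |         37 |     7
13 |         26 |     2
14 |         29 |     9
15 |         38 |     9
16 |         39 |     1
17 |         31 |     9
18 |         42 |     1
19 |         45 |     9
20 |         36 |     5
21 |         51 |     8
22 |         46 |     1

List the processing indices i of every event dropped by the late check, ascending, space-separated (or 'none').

i=0 t=3 v=1: → [0,11); WM=−∞
i=1 t=3 v=5: → [0,11); WM=−∞
i=2 t=4 v=5: → [0,11); WM=1
i=3 t=8 v=3: → [0,11); WM=1
i=4 t=17 v=7: → [11,22); WM=1
i=5 t=10 v=8: → [0,11); WM=14; [0,11) fires=22
i=6 t=26 v=9: → [22,33); WM=14
i=7 t=11 v=8: DROP (t<14-1); WM=14
i=8 t=16 v=3: → [11,22); WM=23; [11,22) fires=10
i=9 t=27 v=1: → [22,33); WM=23
i=10 t=10 v=9: DROP (t<23-1); WM=23
i=11 t=37 v=1: → [33,44); WM=34; [22,33) fires=10
i=12 t=37 v=7: → [33,44); WM=34
i=13 t=26 v=2: DROP (t<34-1); WM=34
i=14 t=29 v=9: DROP (t<34-1); WM=34
i=15 t=38 v=9: → [33,44); WM=34
i=16 t=39 v=1: → [33,44); WM=34
i=17 t=31 v=9: DROP (t<34-1); WM=36
i=18 t=42 v=1: → [33,44); WM=36
i=19 t=45 v=9: → [44,55); WM=36
i=20 t=36 v=5: → [33,44); WM=42
i=21 t=51 v=8: → [44,55); WM=42
i=22 t=46 v=1: → [44,55); WM=42

7 10 13 14 17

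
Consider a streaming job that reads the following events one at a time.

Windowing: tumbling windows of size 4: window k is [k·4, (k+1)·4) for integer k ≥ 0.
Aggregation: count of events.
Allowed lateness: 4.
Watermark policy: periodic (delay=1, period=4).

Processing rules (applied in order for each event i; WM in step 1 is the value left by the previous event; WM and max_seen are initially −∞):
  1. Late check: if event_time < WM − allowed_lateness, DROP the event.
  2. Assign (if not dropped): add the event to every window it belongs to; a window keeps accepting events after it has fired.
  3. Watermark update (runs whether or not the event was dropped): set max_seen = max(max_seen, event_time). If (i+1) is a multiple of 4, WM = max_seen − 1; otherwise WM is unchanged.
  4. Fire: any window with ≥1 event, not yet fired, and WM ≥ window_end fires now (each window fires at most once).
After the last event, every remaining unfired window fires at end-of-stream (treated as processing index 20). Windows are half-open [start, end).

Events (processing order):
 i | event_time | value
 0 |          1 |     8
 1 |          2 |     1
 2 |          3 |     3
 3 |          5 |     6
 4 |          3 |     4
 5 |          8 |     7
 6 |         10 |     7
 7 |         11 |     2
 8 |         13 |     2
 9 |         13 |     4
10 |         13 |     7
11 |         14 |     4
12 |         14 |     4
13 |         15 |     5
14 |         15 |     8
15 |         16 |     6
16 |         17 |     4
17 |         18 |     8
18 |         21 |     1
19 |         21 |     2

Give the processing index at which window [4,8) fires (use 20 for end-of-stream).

7

i=0 t=1 v=8: → [0,4); WM=−∞
i=1 t=2 v=1: → [0,4); WM=−∞
i=2 t=3 v=3: → [0,4); WM=−∞
i=3 t=5 v=6: → [4,8); WM=4; [0,4) fires=3
i=4 t=3 v=4: → [0,4); WM=4
i=5 t=8 v=7: → [8,12); WM=4
i=6 t=10 v=7: → [8,12); WM=4
i=7 t=11 v=2: → [8,12); WM=10; [4,8) fires=1
i=8 t=13 v=2: → [12,16); WM=10
i=9 t=13 v=4: → [12,16); WM=10
i=10 t=13 v=7: → [12,16); WM=10
i=11 t=14 v=4: → [12,16); WM=13; [8,12) fires=3
i=12 t=14 v=4: → [12,16); WM=13
i=13 t=15 v=5: → [12,16); WM=13
i=14 t=15 v=8: → [12,16); WM=13
i=15 t=16 v=6: → [16,20); WM=15
i=16 t=17 v=4: → [16,20); WM=15
i=17 t=18 v=8: → [16,20); WM=15
i=18 t=21 v=1: → [20,24); WM=15
i=19 t=21 v=2: → [20,24); WM=20; [12,16) fires=7 [16,20) fires=3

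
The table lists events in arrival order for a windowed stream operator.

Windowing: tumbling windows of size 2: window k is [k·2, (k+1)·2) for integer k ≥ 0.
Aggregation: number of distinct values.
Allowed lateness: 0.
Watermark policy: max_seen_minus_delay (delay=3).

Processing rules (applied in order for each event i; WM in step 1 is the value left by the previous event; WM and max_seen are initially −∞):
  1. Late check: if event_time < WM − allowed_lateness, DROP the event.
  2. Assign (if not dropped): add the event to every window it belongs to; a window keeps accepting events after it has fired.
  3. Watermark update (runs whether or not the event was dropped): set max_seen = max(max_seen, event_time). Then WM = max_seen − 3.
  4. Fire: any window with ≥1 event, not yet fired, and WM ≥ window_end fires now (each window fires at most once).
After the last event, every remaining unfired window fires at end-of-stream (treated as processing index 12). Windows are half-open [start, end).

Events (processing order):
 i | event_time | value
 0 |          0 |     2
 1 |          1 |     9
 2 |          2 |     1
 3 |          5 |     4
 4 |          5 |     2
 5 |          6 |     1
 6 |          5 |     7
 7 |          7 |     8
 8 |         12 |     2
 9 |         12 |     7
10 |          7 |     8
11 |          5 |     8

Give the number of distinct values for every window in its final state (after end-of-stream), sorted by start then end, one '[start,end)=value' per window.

i=0 t=0 v=2: → [0,2); WM=-3
i=1 t=1 v=9: → [0,2); WM=-2
i=2 t=2 v=1: → [2,4); WM=-1
i=3 t=5 v=4: → [4,6); WM=2; [0,2) fires=2
i=4 t=5 v=2: → [4,6); WM=2
i=5 t=6 v=1: → [6,8); WM=3
i=6 t=5 v=7: → [4,6); WM=3
i=7 t=7 v=8: → [6,8); WM=4; [2,4) fires=1
i=8 t=12 v=2: → [12,14); WM=9; [4,6) fires=3 [6,8) fires=2
i=9 t=12 v=7: → [12,14); WM=9
i=10 t=7 v=8: DROP (t<9-0); WM=9
i=11 t=5 v=8: DROP (t<9-0); WM=9

[0,2)=2 [2,4)=1 [4,6)=3 [6,8)=2 [12,14)=2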